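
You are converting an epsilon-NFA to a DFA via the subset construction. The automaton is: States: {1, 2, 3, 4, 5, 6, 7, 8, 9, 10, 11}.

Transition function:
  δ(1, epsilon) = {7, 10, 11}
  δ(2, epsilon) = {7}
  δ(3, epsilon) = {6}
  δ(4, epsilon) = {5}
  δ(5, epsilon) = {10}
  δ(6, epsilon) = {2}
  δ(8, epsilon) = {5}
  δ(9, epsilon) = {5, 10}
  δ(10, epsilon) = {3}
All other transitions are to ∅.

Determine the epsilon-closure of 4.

Start with {4}.
From 4 via epsilon: add 5.
From 5 via epsilon: add 10.
From 10 via epsilon: add 3.
From 3 via epsilon: add 6.
From 6 via epsilon: add 2.
From 2 via epsilon: add 7.
No new states can be added; the closed set is {2, 3, 4, 5, 6, 7, 10}.

{2, 3, 4, 5, 6, 7, 10}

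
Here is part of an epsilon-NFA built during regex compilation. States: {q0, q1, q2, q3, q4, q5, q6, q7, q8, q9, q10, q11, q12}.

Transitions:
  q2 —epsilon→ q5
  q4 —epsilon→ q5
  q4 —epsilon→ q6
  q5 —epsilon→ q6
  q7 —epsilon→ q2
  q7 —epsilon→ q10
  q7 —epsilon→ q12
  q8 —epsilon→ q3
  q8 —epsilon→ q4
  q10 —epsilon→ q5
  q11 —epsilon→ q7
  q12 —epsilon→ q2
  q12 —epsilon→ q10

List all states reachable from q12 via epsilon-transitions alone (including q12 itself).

Start with {q12}.
From q12 via epsilon: add q2, q10.
From q2 via epsilon: add q5.
From q5 via epsilon: add q6.
No new states can be added; the closed set is {q2, q5, q6, q10, q12}.

{q2, q5, q6, q10, q12}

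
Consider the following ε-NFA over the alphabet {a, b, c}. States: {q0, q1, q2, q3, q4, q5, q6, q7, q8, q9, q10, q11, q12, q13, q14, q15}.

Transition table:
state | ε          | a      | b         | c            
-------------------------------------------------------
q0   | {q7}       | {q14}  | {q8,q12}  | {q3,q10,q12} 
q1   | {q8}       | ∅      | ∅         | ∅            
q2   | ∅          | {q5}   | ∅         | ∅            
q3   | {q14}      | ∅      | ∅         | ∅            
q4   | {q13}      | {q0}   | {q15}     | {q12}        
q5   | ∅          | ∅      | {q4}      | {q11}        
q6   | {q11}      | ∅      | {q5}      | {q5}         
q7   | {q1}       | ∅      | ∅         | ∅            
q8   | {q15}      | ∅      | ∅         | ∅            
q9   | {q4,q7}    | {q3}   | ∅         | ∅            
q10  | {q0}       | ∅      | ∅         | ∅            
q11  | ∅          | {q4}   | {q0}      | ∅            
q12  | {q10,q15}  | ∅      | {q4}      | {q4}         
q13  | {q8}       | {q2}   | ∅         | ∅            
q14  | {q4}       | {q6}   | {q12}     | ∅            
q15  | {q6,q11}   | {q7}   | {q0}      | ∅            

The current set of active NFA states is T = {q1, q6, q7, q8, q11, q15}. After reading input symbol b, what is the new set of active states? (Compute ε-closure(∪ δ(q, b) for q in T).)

q6 on b → {q5}.
q11 on b → {q0}.
q15 on b → {q0}.
No b-transition from q1, q7, q8.
Union after reading b: {q0, q5}.
Now take the ε-closure:
From q0 via ε: add q7.
From q7 via ε: add q1.
From q1 via ε: add q8.
From q8 via ε: add q15.
From q15 via ε: add q6, q11.
No new states can be added; the closed set is {q0, q1, q5, q6, q7, q8, q11, q15}.

{q0, q1, q5, q6, q7, q8, q11, q15}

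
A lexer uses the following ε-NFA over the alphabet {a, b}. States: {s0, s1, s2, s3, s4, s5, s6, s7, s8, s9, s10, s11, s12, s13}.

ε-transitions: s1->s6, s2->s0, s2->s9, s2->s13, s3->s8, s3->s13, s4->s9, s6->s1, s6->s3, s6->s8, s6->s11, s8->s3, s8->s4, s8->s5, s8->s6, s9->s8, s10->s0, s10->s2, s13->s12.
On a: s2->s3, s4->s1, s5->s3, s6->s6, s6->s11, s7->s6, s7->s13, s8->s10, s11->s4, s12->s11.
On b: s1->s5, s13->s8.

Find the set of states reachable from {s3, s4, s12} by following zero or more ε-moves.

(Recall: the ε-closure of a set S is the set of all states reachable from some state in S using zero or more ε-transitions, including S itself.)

{s1, s3, s4, s5, s6, s8, s9, s11, s12, s13}

Start with {s3, s4, s12}.
From s3 via ε: add s8, s13.
From s4 via ε: add s9.
From s8 via ε: add s5, s6.
From s6 via ε: add s1, s11.
No new states can be added; the closed set is {s1, s3, s4, s5, s6, s8, s9, s11, s12, s13}.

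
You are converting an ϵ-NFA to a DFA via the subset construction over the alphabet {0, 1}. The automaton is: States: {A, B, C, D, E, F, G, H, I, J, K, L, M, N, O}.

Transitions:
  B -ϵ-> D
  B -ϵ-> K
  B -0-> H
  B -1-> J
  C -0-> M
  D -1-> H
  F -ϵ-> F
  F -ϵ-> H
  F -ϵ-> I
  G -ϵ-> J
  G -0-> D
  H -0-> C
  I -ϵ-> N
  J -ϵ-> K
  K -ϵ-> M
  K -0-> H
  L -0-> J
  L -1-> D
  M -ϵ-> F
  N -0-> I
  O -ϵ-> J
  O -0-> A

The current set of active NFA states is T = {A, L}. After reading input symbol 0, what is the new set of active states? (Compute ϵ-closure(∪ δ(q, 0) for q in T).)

L on 0 → {J}.
No 0-transition from A.
Union after reading 0: {J}.
Now take the ϵ-closure:
From J via ϵ: add K.
From K via ϵ: add M.
From M via ϵ: add F.
From F via ϵ: add H, I.
From I via ϵ: add N.
No new states can be added; the closed set is {F, H, I, J, K, M, N}.

{F, H, I, J, K, M, N}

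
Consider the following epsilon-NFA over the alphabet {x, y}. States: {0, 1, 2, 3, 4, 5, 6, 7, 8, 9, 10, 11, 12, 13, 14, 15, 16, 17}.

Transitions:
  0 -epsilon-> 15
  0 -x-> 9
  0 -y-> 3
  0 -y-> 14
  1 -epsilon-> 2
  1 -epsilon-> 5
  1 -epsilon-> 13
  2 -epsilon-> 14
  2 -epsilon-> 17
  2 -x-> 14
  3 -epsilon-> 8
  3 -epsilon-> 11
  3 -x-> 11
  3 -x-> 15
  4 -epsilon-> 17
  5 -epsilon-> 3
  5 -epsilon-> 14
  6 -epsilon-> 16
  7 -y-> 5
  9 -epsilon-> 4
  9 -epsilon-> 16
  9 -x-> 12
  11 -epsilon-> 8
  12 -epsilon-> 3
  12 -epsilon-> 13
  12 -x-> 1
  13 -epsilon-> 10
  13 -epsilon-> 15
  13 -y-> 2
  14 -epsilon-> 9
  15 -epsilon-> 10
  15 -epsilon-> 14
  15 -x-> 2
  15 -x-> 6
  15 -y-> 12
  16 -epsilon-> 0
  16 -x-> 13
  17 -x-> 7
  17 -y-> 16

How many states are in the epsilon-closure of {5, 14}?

Start with {5, 14}.
From 5 via epsilon: add 3.
From 14 via epsilon: add 9.
From 3 via epsilon: add 8, 11.
From 9 via epsilon: add 4, 16.
From 4 via epsilon: add 17.
From 16 via epsilon: add 0.
From 0 via epsilon: add 15.
From 15 via epsilon: add 10.
epsilon-closure = {0, 3, 4, 5, 8, 9, 10, 11, 14, 15, 16, 17}, which has 12 states.

12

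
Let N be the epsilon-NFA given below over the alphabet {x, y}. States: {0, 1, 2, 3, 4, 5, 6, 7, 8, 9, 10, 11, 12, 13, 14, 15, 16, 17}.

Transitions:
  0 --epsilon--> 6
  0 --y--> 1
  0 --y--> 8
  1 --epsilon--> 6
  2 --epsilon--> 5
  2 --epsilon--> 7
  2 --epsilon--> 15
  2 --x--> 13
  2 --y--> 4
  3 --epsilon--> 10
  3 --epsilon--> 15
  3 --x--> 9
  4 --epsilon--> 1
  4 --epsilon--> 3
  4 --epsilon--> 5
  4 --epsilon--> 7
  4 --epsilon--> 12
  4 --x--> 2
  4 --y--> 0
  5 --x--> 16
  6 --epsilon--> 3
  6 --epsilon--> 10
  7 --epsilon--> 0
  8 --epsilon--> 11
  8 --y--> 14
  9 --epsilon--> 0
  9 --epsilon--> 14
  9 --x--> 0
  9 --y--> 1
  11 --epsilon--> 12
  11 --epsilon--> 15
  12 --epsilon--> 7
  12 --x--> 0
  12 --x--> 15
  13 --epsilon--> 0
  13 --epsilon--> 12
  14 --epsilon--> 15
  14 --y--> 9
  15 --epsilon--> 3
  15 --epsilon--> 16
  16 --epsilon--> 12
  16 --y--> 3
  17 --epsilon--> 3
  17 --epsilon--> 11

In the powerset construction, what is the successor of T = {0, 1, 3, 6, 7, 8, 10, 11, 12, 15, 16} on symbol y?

0 on y → {1, 8}.
8 on y → {14}.
16 on y → {3}.
No y-transition from 1, 3, 6, 7, 10, 11, 12, 15.
Union after reading y: {1, 3, 8, 14}.
Now take the epsilon-closure:
From 1 via epsilon: add 6.
From 3 via epsilon: add 10, 15.
From 8 via epsilon: add 11.
From 11 via epsilon: add 12.
From 15 via epsilon: add 16.
From 12 via epsilon: add 7.
From 7 via epsilon: add 0.
No new states can be added; the closed set is {0, 1, 3, 6, 7, 8, 10, 11, 12, 14, 15, 16}.

{0, 1, 3, 6, 7, 8, 10, 11, 12, 14, 15, 16}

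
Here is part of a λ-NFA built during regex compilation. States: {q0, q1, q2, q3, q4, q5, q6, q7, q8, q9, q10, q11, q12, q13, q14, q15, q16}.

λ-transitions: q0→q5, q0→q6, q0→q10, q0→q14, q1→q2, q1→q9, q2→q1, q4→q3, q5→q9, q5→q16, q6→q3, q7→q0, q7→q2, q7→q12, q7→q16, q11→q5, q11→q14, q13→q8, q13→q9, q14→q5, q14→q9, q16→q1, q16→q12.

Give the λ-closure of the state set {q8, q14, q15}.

{q1, q2, q5, q8, q9, q12, q14, q15, q16}

Start with {q8, q14, q15}.
From q14 via λ: add q5, q9.
From q5 via λ: add q16.
From q16 via λ: add q1, q12.
From q1 via λ: add q2.
No new states can be added; the closed set is {q1, q2, q5, q8, q9, q12, q14, q15, q16}.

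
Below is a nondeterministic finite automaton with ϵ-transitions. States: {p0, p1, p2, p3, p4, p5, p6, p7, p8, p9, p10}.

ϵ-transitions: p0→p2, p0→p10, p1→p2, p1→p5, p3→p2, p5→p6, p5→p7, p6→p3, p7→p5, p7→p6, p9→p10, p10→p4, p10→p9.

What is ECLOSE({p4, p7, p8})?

Start with {p4, p7, p8}.
From p7 via ϵ: add p5, p6.
From p6 via ϵ: add p3.
From p3 via ϵ: add p2.
No new states can be added; the closed set is {p2, p3, p4, p5, p6, p7, p8}.

{p2, p3, p4, p5, p6, p7, p8}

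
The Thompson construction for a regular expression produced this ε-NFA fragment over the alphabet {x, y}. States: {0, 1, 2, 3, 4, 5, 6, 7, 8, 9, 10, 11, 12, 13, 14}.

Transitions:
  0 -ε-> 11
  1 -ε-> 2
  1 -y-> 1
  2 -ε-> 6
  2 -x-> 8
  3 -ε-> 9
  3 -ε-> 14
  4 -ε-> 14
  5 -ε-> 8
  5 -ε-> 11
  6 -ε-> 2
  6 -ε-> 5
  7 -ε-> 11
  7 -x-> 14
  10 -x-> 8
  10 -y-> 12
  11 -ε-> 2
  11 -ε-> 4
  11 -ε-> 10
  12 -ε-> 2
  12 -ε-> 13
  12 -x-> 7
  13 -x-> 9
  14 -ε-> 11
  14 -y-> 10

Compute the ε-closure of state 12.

{2, 4, 5, 6, 8, 10, 11, 12, 13, 14}

Start with {12}.
From 12 via ε: add 2, 13.
From 2 via ε: add 6.
From 6 via ε: add 5.
From 5 via ε: add 8, 11.
From 11 via ε: add 4, 10.
From 4 via ε: add 14.
No new states can be added; the closed set is {2, 4, 5, 6, 8, 10, 11, 12, 13, 14}.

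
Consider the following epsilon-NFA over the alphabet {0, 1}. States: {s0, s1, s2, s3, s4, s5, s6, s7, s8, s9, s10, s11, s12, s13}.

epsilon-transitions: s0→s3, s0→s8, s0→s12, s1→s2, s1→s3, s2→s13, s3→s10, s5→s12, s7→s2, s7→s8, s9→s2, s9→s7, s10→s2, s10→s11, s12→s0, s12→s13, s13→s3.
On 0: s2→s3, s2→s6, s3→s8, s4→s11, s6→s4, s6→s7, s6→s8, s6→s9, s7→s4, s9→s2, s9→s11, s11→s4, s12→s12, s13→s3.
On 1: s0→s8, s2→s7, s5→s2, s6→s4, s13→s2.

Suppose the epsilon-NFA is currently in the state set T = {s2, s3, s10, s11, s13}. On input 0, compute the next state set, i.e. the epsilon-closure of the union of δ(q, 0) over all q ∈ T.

s2 on 0 → {s3, s6}.
s3 on 0 → {s8}.
s11 on 0 → {s4}.
s13 on 0 → {s3}.
No 0-transition from s10.
Union after reading 0: {s3, s4, s6, s8}.
Now take the epsilon-closure:
From s3 via epsilon: add s10.
From s10 via epsilon: add s2, s11.
From s2 via epsilon: add s13.
No new states can be added; the closed set is {s2, s3, s4, s6, s8, s10, s11, s13}.

{s2, s3, s4, s6, s8, s10, s11, s13}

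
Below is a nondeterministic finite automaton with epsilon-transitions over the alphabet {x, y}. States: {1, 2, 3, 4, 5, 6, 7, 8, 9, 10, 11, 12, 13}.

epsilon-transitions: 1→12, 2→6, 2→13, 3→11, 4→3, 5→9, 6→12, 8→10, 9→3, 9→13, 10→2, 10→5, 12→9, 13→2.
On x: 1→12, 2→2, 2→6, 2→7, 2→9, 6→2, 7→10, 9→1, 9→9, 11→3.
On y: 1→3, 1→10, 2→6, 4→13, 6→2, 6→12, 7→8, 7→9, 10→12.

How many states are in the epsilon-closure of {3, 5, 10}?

9

Start with {3, 5, 10}.
From 3 via epsilon: add 11.
From 5 via epsilon: add 9.
From 10 via epsilon: add 2.
From 2 via epsilon: add 6, 13.
From 6 via epsilon: add 12.
epsilon-closure = {2, 3, 5, 6, 9, 10, 11, 12, 13}, which has 9 states.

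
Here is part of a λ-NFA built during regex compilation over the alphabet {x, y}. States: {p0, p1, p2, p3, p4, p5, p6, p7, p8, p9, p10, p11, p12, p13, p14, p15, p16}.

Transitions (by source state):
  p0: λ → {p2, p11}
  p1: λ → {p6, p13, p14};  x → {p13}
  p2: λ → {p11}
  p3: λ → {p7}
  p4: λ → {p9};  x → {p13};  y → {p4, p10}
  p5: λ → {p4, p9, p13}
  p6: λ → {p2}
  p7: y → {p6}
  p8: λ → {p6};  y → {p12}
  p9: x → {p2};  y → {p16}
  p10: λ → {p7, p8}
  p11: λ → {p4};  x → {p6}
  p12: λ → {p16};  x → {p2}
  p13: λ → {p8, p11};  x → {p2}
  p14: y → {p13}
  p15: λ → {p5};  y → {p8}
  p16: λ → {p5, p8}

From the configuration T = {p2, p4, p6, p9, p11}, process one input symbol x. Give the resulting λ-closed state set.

{p2, p4, p6, p8, p9, p11, p13}

p4 on x → {p13}.
p9 on x → {p2}.
p11 on x → {p6}.
No x-transition from p2, p6.
Union after reading x: {p2, p6, p13}.
Now take the λ-closure:
From p2 via λ: add p11.
From p13 via λ: add p8.
From p11 via λ: add p4.
From p4 via λ: add p9.
No new states can be added; the closed set is {p2, p4, p6, p8, p9, p11, p13}.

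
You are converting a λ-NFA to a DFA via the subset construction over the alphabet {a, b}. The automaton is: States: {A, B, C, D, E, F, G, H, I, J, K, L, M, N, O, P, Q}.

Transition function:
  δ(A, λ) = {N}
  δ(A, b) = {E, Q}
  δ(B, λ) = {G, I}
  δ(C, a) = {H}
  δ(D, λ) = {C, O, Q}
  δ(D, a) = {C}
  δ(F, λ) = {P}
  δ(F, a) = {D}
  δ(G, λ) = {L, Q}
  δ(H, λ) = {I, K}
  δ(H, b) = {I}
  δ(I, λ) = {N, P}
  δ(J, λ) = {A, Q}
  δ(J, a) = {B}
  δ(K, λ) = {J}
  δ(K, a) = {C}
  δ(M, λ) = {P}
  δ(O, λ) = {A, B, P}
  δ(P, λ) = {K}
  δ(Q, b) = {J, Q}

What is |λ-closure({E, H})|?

9

Start with {E, H}.
From H via λ: add I, K.
From I via λ: add N, P.
From K via λ: add J.
From J via λ: add A, Q.
λ-closure = {A, E, H, I, J, K, N, P, Q}, which has 9 states.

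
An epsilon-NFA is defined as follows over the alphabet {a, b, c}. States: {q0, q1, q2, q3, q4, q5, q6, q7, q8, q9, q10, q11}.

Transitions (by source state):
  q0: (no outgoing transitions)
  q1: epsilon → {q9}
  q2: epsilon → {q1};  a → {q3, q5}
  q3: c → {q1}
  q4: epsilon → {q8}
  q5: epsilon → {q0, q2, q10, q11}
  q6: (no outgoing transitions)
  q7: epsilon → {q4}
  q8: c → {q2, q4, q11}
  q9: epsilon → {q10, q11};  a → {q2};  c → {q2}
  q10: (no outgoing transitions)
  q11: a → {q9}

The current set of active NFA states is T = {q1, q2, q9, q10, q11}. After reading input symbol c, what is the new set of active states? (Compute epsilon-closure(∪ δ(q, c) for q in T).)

{q1, q2, q9, q10, q11}

q9 on c → {q2}.
No c-transition from q1, q2, q10, q11.
Union after reading c: {q2}.
Now take the epsilon-closure:
From q2 via epsilon: add q1.
From q1 via epsilon: add q9.
From q9 via epsilon: add q10, q11.
No new states can be added; the closed set is {q1, q2, q9, q10, q11}.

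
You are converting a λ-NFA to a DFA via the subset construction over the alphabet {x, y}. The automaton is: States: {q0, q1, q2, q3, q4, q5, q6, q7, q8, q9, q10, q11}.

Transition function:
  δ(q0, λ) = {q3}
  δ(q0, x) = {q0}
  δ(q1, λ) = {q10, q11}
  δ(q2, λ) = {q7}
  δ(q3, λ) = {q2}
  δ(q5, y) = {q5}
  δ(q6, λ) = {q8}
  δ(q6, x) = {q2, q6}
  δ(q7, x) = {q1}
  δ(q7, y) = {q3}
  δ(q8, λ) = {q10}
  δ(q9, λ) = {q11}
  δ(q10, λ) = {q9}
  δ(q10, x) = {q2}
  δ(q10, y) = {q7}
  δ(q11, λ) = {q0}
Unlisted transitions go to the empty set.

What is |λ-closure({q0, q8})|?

Start with {q0, q8}.
From q0 via λ: add q3.
From q8 via λ: add q10.
From q3 via λ: add q2.
From q10 via λ: add q9.
From q2 via λ: add q7.
From q9 via λ: add q11.
λ-closure = {q0, q2, q3, q7, q8, q9, q10, q11}, which has 8 states.

8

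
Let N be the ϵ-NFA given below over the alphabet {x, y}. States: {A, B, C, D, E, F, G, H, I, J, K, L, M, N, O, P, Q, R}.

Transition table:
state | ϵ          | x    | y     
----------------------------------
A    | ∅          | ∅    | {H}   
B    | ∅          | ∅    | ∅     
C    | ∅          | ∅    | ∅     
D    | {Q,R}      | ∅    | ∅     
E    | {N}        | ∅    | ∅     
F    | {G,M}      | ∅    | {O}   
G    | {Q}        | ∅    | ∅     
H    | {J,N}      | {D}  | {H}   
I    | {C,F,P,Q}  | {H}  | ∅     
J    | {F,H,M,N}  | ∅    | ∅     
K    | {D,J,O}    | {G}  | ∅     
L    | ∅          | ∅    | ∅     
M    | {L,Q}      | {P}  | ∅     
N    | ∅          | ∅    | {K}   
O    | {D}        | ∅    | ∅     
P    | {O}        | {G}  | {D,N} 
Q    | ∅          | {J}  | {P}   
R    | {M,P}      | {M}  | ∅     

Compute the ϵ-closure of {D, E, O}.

Start with {D, E, O}.
From D via ϵ: add Q, R.
From E via ϵ: add N.
From R via ϵ: add M, P.
From M via ϵ: add L.
No new states can be added; the closed set is {D, E, L, M, N, O, P, Q, R}.

{D, E, L, M, N, O, P, Q, R}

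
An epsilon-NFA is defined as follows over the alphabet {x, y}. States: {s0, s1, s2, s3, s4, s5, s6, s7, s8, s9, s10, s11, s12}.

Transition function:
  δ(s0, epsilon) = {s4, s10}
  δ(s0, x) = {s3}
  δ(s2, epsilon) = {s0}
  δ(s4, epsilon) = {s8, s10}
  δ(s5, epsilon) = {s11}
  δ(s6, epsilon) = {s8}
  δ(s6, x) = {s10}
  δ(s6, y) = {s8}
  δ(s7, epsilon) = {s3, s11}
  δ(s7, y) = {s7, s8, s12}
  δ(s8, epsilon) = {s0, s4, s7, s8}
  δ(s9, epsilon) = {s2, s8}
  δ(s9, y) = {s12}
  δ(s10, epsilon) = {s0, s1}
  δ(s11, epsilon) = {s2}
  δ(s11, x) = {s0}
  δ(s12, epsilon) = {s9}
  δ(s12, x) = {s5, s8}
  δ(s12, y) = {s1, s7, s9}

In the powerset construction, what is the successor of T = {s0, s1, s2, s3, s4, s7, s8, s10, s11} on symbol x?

s0 on x → {s3}.
s11 on x → {s0}.
No x-transition from s1, s2, s3, s4, s7, s8, s10.
Union after reading x: {s0, s3}.
Now take the epsilon-closure:
From s0 via epsilon: add s4, s10.
From s4 via epsilon: add s8.
From s10 via epsilon: add s1.
From s8 via epsilon: add s7.
From s7 via epsilon: add s11.
From s11 via epsilon: add s2.
No new states can be added; the closed set is {s0, s1, s2, s3, s4, s7, s8, s10, s11}.

{s0, s1, s2, s3, s4, s7, s8, s10, s11}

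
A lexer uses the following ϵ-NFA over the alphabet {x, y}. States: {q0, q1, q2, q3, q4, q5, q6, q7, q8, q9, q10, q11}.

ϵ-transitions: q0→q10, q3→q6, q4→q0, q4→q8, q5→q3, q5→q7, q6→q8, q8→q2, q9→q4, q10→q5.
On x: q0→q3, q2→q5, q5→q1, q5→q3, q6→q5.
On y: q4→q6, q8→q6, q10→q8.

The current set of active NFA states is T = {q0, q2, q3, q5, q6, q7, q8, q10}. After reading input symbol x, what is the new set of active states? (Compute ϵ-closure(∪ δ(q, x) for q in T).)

q0 on x → {q3}.
q2 on x → {q5}.
q5 on x → {q1, q3}.
q6 on x → {q5}.
No x-transition from q3, q7, q8, q10.
Union after reading x: {q1, q3, q5}.
Now take the ϵ-closure:
From q3 via ϵ: add q6.
From q5 via ϵ: add q7.
From q6 via ϵ: add q8.
From q8 via ϵ: add q2.
No new states can be added; the closed set is {q1, q2, q3, q5, q6, q7, q8}.

{q1, q2, q3, q5, q6, q7, q8}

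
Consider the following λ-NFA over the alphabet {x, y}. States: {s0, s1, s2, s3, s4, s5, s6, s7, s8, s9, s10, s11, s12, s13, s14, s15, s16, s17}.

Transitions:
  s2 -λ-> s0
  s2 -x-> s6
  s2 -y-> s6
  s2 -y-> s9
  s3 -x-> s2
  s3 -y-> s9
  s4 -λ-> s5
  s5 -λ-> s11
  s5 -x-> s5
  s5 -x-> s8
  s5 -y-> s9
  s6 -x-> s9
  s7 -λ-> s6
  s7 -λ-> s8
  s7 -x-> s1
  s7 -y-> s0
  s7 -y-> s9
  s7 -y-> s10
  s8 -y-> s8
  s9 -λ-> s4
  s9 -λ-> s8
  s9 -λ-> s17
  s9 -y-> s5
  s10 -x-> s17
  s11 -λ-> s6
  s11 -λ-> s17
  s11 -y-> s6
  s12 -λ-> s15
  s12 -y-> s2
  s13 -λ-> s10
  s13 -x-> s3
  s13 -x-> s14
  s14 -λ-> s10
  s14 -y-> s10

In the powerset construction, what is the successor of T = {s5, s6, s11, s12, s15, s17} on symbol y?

{s0, s2, s4, s5, s6, s8, s9, s11, s17}

s5 on y → {s9}.
s11 on y → {s6}.
s12 on y → {s2}.
No y-transition from s6, s15, s17.
Union after reading y: {s2, s6, s9}.
Now take the λ-closure:
From s2 via λ: add s0.
From s9 via λ: add s4, s8, s17.
From s4 via λ: add s5.
From s5 via λ: add s11.
No new states can be added; the closed set is {s0, s2, s4, s5, s6, s8, s9, s11, s17}.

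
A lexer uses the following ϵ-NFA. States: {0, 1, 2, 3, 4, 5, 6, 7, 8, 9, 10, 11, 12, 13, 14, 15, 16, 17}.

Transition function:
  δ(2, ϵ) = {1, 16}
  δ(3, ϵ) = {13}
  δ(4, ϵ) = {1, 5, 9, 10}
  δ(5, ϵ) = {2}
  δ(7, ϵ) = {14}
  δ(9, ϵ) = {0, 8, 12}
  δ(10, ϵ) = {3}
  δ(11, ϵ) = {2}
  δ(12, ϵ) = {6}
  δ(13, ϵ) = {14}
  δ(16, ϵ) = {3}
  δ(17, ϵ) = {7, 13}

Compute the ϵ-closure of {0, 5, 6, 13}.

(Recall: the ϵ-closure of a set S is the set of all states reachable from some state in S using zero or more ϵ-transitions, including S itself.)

{0, 1, 2, 3, 5, 6, 13, 14, 16}

Start with {0, 5, 6, 13}.
From 5 via ϵ: add 2.
From 13 via ϵ: add 14.
From 2 via ϵ: add 1, 16.
From 16 via ϵ: add 3.
No new states can be added; the closed set is {0, 1, 2, 3, 5, 6, 13, 14, 16}.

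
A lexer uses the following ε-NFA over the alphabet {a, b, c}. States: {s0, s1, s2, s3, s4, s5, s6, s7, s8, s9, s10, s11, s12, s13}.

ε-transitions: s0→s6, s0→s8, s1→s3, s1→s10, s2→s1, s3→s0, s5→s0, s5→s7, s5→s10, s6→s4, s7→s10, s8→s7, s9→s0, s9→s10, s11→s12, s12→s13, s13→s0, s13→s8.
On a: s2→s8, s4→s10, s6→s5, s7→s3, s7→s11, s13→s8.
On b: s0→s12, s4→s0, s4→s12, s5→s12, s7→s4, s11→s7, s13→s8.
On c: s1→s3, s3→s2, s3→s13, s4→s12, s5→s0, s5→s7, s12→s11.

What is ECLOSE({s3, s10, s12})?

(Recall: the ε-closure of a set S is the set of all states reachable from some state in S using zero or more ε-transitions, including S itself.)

Start with {s3, s10, s12}.
From s3 via ε: add s0.
From s12 via ε: add s13.
From s0 via ε: add s6, s8.
From s6 via ε: add s4.
From s8 via ε: add s7.
No new states can be added; the closed set is {s0, s3, s4, s6, s7, s8, s10, s12, s13}.

{s0, s3, s4, s6, s7, s8, s10, s12, s13}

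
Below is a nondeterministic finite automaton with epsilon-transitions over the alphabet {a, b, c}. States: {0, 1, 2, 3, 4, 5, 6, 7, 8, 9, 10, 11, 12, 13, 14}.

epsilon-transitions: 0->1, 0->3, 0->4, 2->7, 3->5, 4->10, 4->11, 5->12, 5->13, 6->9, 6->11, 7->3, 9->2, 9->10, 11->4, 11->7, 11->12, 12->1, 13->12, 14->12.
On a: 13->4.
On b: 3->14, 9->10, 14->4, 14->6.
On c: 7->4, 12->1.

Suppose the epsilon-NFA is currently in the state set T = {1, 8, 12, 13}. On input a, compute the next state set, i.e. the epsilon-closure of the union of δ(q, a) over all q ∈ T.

13 on a → {4}.
No a-transition from 1, 8, 12.
Union after reading a: {4}.
Now take the epsilon-closure:
From 4 via epsilon: add 10, 11.
From 11 via epsilon: add 7, 12.
From 7 via epsilon: add 3.
From 12 via epsilon: add 1.
From 3 via epsilon: add 5.
From 5 via epsilon: add 13.
No new states can be added; the closed set is {1, 3, 4, 5, 7, 10, 11, 12, 13}.

{1, 3, 4, 5, 7, 10, 11, 12, 13}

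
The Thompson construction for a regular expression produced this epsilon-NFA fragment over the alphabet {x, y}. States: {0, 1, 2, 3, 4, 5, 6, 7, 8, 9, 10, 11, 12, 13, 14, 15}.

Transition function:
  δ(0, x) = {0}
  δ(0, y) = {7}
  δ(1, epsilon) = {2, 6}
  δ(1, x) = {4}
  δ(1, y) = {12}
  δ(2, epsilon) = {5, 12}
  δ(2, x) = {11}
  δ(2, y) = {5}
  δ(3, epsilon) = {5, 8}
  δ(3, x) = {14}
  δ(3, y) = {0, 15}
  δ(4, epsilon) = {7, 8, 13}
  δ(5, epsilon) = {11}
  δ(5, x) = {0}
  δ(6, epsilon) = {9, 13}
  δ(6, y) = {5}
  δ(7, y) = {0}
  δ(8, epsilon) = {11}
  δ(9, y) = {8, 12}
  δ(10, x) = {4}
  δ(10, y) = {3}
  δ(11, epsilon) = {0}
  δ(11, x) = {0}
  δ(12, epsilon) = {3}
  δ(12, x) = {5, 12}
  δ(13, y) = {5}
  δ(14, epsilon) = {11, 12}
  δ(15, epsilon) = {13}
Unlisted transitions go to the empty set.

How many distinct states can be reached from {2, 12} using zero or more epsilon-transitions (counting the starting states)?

Start with {2, 12}.
From 2 via epsilon: add 5.
From 12 via epsilon: add 3.
From 3 via epsilon: add 8.
From 5 via epsilon: add 11.
From 11 via epsilon: add 0.
epsilon-closure = {0, 2, 3, 5, 8, 11, 12}, which has 7 states.

7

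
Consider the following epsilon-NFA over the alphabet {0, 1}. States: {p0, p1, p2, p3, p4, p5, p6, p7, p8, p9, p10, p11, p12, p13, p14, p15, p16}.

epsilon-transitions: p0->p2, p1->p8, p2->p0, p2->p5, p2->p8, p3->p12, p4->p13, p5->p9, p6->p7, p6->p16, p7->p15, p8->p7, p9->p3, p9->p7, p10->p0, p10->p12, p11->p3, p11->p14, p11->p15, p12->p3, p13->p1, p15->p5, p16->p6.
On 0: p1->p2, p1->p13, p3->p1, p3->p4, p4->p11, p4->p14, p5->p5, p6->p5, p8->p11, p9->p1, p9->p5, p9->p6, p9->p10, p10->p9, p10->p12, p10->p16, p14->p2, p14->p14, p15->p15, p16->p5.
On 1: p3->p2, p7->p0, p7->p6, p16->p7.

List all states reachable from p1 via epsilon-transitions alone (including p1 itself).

Start with {p1}.
From p1 via epsilon: add p8.
From p8 via epsilon: add p7.
From p7 via epsilon: add p15.
From p15 via epsilon: add p5.
From p5 via epsilon: add p9.
From p9 via epsilon: add p3.
From p3 via epsilon: add p12.
No new states can be added; the closed set is {p1, p3, p5, p7, p8, p9, p12, p15}.

{p1, p3, p5, p7, p8, p9, p12, p15}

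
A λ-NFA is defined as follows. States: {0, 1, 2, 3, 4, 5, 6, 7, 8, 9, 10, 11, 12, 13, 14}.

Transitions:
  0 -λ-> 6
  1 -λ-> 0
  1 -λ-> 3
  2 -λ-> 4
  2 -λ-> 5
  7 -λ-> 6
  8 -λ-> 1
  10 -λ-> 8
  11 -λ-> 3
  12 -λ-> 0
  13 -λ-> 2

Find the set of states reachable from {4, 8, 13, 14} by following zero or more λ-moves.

Start with {4, 8, 13, 14}.
From 8 via λ: add 1.
From 13 via λ: add 2.
From 1 via λ: add 0, 3.
From 2 via λ: add 5.
From 0 via λ: add 6.
No new states can be added; the closed set is {0, 1, 2, 3, 4, 5, 6, 8, 13, 14}.

{0, 1, 2, 3, 4, 5, 6, 8, 13, 14}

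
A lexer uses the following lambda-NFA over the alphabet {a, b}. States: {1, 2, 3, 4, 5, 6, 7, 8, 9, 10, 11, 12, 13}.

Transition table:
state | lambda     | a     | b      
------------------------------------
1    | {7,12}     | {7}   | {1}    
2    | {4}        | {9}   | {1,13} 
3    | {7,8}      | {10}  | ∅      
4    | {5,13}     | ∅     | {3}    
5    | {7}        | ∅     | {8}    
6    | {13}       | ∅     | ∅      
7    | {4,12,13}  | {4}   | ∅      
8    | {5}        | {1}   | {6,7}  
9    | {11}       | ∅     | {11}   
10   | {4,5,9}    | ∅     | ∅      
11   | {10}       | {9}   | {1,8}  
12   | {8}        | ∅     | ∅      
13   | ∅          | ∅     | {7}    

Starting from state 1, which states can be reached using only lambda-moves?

Start with {1}.
From 1 via lambda: add 7, 12.
From 7 via lambda: add 4, 13.
From 12 via lambda: add 8.
From 4 via lambda: add 5.
No new states can be added; the closed set is {1, 4, 5, 7, 8, 12, 13}.

{1, 4, 5, 7, 8, 12, 13}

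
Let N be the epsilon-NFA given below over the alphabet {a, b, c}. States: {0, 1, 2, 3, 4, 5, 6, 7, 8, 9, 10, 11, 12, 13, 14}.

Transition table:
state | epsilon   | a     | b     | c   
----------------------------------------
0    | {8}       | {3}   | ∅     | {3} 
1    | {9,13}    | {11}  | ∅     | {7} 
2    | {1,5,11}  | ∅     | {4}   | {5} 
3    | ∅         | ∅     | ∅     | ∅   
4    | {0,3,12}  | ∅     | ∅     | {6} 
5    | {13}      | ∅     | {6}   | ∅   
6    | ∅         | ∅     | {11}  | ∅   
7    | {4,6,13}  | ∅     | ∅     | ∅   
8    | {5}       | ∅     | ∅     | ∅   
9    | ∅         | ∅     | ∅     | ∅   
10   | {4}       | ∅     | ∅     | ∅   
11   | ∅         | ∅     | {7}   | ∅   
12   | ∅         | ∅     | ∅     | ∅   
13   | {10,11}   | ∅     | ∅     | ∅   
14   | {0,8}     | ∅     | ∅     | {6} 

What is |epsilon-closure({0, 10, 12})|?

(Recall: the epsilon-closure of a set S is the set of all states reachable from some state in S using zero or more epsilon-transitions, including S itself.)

9

Start with {0, 10, 12}.
From 0 via epsilon: add 8.
From 10 via epsilon: add 4.
From 4 via epsilon: add 3.
From 8 via epsilon: add 5.
From 5 via epsilon: add 13.
From 13 via epsilon: add 11.
epsilon-closure = {0, 3, 4, 5, 8, 10, 11, 12, 13}, which has 9 states.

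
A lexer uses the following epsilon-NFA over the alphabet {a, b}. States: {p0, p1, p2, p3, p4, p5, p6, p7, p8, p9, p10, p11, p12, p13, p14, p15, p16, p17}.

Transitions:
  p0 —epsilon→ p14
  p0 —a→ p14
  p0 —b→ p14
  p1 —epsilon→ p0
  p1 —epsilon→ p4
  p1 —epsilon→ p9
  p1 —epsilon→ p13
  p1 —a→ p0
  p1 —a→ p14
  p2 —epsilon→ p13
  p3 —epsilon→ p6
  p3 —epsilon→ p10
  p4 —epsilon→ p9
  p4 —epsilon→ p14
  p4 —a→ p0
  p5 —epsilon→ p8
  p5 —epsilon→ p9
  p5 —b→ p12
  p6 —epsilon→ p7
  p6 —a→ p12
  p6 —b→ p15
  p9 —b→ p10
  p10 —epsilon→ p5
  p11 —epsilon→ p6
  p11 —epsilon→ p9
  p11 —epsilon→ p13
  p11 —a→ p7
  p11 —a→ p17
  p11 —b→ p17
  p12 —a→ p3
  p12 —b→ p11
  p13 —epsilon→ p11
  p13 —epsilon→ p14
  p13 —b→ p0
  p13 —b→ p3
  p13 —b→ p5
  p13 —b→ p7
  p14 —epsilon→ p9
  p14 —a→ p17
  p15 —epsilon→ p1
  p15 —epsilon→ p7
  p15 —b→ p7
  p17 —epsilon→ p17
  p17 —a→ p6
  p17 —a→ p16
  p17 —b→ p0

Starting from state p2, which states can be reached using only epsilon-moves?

{p2, p6, p7, p9, p11, p13, p14}

Start with {p2}.
From p2 via epsilon: add p13.
From p13 via epsilon: add p11, p14.
From p11 via epsilon: add p6, p9.
From p6 via epsilon: add p7.
No new states can be added; the closed set is {p2, p6, p7, p9, p11, p13, p14}.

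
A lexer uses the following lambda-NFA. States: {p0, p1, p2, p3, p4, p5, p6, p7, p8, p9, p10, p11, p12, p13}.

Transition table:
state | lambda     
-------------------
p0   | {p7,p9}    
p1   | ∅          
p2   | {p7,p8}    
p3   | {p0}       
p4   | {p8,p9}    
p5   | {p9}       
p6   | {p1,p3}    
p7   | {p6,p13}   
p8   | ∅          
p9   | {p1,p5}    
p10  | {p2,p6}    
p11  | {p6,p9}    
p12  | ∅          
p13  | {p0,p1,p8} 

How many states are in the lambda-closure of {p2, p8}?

10

Start with {p2, p8}.
From p2 via lambda: add p7.
From p7 via lambda: add p6, p13.
From p6 via lambda: add p1, p3.
From p13 via lambda: add p0.
From p0 via lambda: add p9.
From p9 via lambda: add p5.
lambda-closure = {p0, p1, p2, p3, p5, p6, p7, p8, p9, p13}, which has 10 states.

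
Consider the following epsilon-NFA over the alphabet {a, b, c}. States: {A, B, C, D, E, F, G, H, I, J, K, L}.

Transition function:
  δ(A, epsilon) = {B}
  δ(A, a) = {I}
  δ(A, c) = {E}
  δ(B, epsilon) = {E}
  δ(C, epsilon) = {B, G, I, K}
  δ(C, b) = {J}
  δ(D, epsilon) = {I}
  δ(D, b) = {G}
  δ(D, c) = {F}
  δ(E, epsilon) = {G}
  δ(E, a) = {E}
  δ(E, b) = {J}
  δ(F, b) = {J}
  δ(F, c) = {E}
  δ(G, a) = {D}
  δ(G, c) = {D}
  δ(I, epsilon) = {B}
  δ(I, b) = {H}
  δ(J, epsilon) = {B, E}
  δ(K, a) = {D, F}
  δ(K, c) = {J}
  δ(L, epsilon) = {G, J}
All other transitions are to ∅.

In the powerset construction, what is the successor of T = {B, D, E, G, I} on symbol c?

{B, D, E, F, G, I}

D on c → {F}.
G on c → {D}.
No c-transition from B, E, I.
Union after reading c: {D, F}.
Now take the epsilon-closure:
From D via epsilon: add I.
From I via epsilon: add B.
From B via epsilon: add E.
From E via epsilon: add G.
No new states can be added; the closed set is {B, D, E, F, G, I}.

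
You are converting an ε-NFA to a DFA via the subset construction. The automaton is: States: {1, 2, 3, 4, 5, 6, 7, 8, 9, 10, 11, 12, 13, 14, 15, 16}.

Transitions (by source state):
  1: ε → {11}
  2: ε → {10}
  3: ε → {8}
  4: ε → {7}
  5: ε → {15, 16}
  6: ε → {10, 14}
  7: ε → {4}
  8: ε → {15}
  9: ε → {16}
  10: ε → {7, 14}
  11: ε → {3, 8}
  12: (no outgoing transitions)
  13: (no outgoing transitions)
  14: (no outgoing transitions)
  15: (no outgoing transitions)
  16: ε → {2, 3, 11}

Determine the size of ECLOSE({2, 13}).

6

Start with {2, 13}.
From 2 via ε: add 10.
From 10 via ε: add 7, 14.
From 7 via ε: add 4.
ε-closure = {2, 4, 7, 10, 13, 14}, which has 6 states.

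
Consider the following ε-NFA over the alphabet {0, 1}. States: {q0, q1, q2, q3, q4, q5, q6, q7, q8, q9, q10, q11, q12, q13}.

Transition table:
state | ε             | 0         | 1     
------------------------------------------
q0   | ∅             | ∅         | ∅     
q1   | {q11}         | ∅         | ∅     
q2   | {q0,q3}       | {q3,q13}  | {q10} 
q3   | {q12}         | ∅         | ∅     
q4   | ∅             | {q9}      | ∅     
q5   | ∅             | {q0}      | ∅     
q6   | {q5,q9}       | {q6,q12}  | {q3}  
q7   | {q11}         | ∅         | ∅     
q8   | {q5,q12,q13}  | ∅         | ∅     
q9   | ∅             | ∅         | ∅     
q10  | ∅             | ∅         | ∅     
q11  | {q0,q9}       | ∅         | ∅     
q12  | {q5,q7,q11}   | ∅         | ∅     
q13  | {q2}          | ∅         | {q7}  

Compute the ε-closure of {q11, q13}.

Start with {q11, q13}.
From q11 via ε: add q0, q9.
From q13 via ε: add q2.
From q2 via ε: add q3.
From q3 via ε: add q12.
From q12 via ε: add q5, q7.
No new states can be added; the closed set is {q0, q2, q3, q5, q7, q9, q11, q12, q13}.

{q0, q2, q3, q5, q7, q9, q11, q12, q13}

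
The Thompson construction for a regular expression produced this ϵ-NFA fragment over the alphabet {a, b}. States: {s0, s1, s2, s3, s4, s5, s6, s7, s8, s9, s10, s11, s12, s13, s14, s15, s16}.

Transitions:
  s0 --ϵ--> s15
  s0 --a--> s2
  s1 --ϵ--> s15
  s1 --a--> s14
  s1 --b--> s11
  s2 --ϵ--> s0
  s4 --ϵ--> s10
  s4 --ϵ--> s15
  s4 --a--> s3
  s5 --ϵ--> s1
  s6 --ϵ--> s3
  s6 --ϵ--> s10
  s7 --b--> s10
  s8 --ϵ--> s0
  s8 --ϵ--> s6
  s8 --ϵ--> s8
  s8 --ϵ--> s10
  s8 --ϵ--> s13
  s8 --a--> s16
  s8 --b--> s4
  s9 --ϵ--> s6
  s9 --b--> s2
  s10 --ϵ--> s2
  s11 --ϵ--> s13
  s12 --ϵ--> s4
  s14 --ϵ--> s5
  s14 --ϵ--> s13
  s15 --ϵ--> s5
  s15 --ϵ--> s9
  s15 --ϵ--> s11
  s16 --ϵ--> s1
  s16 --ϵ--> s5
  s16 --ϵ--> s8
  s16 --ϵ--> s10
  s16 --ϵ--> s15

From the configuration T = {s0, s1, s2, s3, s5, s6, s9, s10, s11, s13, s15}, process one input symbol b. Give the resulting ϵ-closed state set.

{s0, s1, s2, s3, s5, s6, s9, s10, s11, s13, s15}

s1 on b → {s11}.
s9 on b → {s2}.
No b-transition from s0, s2, s3, s5, s6, s10, s11, s13, s15.
Union after reading b: {s2, s11}.
Now take the ϵ-closure:
From s2 via ϵ: add s0.
From s11 via ϵ: add s13.
From s0 via ϵ: add s15.
From s15 via ϵ: add s5, s9.
From s5 via ϵ: add s1.
From s9 via ϵ: add s6.
From s6 via ϵ: add s3, s10.
No new states can be added; the closed set is {s0, s1, s2, s3, s5, s6, s9, s10, s11, s13, s15}.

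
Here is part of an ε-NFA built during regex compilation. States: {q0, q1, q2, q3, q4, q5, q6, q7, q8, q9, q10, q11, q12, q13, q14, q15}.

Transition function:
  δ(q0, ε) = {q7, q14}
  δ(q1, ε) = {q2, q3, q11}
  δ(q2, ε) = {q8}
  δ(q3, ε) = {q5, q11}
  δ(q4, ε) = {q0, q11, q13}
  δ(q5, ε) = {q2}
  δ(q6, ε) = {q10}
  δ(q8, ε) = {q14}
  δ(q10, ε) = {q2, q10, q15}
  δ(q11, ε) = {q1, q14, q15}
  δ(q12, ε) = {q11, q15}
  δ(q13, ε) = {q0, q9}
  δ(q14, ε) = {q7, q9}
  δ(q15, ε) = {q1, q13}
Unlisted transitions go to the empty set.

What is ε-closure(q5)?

{q2, q5, q7, q8, q9, q14}

Start with {q5}.
From q5 via ε: add q2.
From q2 via ε: add q8.
From q8 via ε: add q14.
From q14 via ε: add q7, q9.
No new states can be added; the closed set is {q2, q5, q7, q8, q9, q14}.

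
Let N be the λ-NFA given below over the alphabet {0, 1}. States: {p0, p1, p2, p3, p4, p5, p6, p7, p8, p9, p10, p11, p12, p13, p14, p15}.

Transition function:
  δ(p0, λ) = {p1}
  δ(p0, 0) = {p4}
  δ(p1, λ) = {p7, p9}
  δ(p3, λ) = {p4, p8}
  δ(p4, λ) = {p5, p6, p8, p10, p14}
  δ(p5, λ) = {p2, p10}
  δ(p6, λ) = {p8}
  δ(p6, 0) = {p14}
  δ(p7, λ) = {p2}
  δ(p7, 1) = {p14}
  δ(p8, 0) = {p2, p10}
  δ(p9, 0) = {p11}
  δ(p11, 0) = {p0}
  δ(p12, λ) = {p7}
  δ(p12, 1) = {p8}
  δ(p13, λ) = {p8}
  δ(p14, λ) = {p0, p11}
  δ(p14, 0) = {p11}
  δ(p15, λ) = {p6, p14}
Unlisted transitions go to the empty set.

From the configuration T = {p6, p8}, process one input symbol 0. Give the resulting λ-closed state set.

p6 on 0 → {p14}.
p8 on 0 → {p2, p10}.
Union after reading 0: {p2, p10, p14}.
Now take the λ-closure:
From p14 via λ: add p0, p11.
From p0 via λ: add p1.
From p1 via λ: add p7, p9.
No new states can be added; the closed set is {p0, p1, p2, p7, p9, p10, p11, p14}.

{p0, p1, p2, p7, p9, p10, p11, p14}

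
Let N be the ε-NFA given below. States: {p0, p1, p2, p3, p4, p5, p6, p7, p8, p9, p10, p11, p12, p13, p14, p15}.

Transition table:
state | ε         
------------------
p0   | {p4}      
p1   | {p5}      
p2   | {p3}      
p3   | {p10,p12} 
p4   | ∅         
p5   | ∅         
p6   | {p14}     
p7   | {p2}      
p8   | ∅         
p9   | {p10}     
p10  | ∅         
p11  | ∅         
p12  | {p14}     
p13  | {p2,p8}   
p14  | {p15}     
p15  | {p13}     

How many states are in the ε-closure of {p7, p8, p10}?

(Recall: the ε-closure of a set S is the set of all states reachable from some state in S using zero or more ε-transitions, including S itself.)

Start with {p7, p8, p10}.
From p7 via ε: add p2.
From p2 via ε: add p3.
From p3 via ε: add p12.
From p12 via ε: add p14.
From p14 via ε: add p15.
From p15 via ε: add p13.
ε-closure = {p2, p3, p7, p8, p10, p12, p13, p14, p15}, which has 9 states.

9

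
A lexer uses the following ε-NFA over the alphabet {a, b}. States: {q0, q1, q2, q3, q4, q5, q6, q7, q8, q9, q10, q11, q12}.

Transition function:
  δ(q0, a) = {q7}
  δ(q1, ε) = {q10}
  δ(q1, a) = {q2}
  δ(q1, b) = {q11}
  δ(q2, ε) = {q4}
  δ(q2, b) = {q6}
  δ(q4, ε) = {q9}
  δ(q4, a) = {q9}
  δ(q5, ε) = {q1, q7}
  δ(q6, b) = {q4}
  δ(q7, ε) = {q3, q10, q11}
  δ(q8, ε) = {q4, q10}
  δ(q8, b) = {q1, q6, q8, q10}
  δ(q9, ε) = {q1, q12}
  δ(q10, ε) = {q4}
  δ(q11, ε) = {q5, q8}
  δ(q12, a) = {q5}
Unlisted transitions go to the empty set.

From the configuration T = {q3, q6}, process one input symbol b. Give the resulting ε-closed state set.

q6 on b → {q4}.
No b-transition from q3.
Union after reading b: {q4}.
Now take the ε-closure:
From q4 via ε: add q9.
From q9 via ε: add q1, q12.
From q1 via ε: add q10.
No new states can be added; the closed set is {q1, q4, q9, q10, q12}.

{q1, q4, q9, q10, q12}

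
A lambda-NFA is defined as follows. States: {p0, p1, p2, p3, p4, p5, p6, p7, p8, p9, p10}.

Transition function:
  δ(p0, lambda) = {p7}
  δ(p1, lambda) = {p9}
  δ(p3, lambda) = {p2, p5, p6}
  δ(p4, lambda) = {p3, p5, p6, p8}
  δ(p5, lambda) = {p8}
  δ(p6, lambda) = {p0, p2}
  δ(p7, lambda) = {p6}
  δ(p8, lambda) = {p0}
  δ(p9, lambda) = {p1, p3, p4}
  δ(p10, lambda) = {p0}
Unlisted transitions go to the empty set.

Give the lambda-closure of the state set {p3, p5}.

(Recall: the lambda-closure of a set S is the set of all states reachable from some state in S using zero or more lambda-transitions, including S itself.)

{p0, p2, p3, p5, p6, p7, p8}

Start with {p3, p5}.
From p3 via lambda: add p2, p6.
From p5 via lambda: add p8.
From p6 via lambda: add p0.
From p0 via lambda: add p7.
No new states can be added; the closed set is {p0, p2, p3, p5, p6, p7, p8}.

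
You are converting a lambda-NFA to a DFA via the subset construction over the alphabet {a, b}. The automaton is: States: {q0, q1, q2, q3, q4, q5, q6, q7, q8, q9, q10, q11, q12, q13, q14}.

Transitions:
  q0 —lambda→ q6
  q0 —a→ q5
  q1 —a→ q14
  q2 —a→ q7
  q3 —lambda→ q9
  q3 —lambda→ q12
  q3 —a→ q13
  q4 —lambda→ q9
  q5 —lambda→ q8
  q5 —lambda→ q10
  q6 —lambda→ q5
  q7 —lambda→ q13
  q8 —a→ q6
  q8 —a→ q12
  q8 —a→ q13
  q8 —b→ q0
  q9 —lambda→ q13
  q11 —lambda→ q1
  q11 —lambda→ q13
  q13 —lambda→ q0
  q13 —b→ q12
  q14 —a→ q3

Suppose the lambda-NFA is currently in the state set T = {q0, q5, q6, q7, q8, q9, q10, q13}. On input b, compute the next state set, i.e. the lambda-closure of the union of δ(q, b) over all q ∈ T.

q8 on b → {q0}.
q13 on b → {q12}.
No b-transition from q0, q5, q6, q7, q9, q10.
Union after reading b: {q0, q12}.
Now take the lambda-closure:
From q0 via lambda: add q6.
From q6 via lambda: add q5.
From q5 via lambda: add q8, q10.
No new states can be added; the closed set is {q0, q5, q6, q8, q10, q12}.

{q0, q5, q6, q8, q10, q12}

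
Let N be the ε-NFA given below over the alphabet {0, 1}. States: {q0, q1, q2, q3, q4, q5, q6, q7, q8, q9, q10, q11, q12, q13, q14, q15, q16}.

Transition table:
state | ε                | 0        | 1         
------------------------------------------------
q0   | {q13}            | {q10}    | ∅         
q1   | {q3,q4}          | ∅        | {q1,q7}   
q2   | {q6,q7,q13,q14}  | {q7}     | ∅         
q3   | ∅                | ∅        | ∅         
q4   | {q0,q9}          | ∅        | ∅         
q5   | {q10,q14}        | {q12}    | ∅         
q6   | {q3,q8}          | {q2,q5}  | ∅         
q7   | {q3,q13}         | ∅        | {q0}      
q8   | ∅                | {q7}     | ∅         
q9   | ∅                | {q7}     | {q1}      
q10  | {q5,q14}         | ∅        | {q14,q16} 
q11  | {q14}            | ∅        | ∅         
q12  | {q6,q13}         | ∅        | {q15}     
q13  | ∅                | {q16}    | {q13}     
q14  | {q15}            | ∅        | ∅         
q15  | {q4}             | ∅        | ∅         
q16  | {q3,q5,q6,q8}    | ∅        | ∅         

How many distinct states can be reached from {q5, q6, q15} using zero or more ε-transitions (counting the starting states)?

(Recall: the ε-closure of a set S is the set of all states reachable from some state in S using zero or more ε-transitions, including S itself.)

Start with {q5, q6, q15}.
From q5 via ε: add q10, q14.
From q6 via ε: add q3, q8.
From q15 via ε: add q4.
From q4 via ε: add q0, q9.
From q0 via ε: add q13.
ε-closure = {q0, q3, q4, q5, q6, q8, q9, q10, q13, q14, q15}, which has 11 states.

11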